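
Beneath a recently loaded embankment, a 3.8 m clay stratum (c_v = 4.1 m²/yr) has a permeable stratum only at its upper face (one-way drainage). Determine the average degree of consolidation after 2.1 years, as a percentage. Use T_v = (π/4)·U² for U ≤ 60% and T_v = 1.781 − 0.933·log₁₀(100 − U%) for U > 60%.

Drainage path length: H_d = H = 3.8 m (single drainage).
T_v = c_v·t/H_d² = 4.1×2.1/3.8² = 0.59626.
T_v = 0.59626 corresponds to the U > 60% branch:
U = 1 − 10^((1.781 − T_v)/0.933)/100 = 0.8139

U ≈ 81.4 %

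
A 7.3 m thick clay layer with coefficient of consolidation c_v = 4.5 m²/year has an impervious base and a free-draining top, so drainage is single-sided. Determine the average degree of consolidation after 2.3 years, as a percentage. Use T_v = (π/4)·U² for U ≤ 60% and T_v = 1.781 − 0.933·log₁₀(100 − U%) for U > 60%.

Drainage path length: H_d = H = 7.3 m (single drainage).
T_v = c_v·t/H_d² = 4.5×2.3/7.3² = 0.19422.
T_v = 0.19422 corresponds to the U ≤ 60% branch:
U = √(4T_v/π) = 0.4973

U ≈ 49.7 %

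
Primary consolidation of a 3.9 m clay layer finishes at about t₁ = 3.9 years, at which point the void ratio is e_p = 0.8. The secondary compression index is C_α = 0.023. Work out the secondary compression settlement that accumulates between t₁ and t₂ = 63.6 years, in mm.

Secondary compression: S_s = C_α·H/(1+e_p)·log₁₀(t₂/t₁)
S_s = 0.023×3.9/(1+0.8)×log₁₀(63.6/3.9)
    = 0.04983 × 1.212 = 0.06042 m

S_s ≈ 60.4 mm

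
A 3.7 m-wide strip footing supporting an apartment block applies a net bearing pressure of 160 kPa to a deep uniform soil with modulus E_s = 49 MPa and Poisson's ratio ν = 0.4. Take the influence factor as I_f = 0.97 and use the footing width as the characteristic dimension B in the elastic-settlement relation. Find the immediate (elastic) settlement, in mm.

S_e ≈ 9.84 mm

Immediate (elastic) settlement: S_e = q·B·(1−ν²)/E_s · I_f.
E_s = 49 MPa = 49000 kPa.
S_e = 160 × 3.7 × (1 − 0.4²) / 49000 × 0.97
    = 160 × 3.7 × 0.84 / 49000 × 0.97
    = 0.009844 m = 9.844 mm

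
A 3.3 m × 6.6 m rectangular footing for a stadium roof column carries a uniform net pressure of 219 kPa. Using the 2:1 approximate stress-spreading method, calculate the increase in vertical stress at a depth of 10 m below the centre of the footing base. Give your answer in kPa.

By the 2:1 method the load spreads at 1 horizontal : 2 vertical, so at depth z the loaded area has grown by z in each plan dimension:
Δσ = qBL/((B+z)(L+z)) = 219×3.3×6.6/((3.3+10)(6.6+10)) = 21.604 kPa

Δσ_z ≈ 21.6 kPa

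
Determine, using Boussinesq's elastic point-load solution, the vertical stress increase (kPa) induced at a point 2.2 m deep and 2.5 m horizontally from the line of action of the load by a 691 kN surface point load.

Boussinesq vertical stress below a point load on an elastic half-space:
Δσ_z = 3P/(2πz²) · [1 + (r/z)²]^(−5/2)
r/z = 2.5/2.2 = 1.1364; [1+(r/z)²]^(−5/2) = 0.12583.
Δσ_z = 3×691/(2π×2.2²) × 0.12583 = 68.167 × 0.12583 = 8.577 kPa

Δσ_z ≈ 8.58 kPa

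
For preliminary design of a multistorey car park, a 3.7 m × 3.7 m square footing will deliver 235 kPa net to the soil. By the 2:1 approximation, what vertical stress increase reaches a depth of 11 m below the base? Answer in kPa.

Δσ_z ≈ 14.9 kPa

By the 2:1 method the load spreads at 1 horizontal : 2 vertical, so at depth z the loaded area has grown by z in each plan dimension:
Δσ = qBL/((B+z)(L+z)) = 235×3.7×3.7/((3.7+11)(3.7+11)) = 14.888 kPa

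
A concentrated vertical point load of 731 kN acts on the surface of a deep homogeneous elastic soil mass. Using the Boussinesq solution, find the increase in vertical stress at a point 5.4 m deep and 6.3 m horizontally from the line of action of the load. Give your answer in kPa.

Δσ_z ≈ 1.4 kPa

Boussinesq vertical stress below a point load on an elastic half-space:
Δσ_z = 3P/(2πz²) · [1 + (r/z)²]^(−5/2)
r/z = 6.3/5.4 = 1.1667; [1+(r/z)²]^(−5/2) = 0.11674.
Δσ_z = 3×731/(2π×5.4²) × 0.11674 = 11.969 × 0.11674 = 1.397 kPa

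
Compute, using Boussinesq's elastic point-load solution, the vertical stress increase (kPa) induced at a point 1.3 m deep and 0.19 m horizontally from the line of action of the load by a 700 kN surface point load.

Boussinesq vertical stress below a point load on an elastic half-space:
Δσ_z = 3P/(2πz²) · [1 + (r/z)²]^(−5/2)
r/z = 0.19/1.3 = 0.14615; [1+(r/z)²]^(−5/2) = 0.94853.
Δσ_z = 3×700/(2π×1.3²) × 0.94853 = 197.77 × 0.94853 = 187.6 kPa

Δσ_z ≈ 188 kPa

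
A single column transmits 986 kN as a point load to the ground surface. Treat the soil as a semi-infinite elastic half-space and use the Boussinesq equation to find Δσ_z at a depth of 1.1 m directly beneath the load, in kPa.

Δσ_z ≈ 389 kPa

Boussinesq vertical stress below a point load on an elastic half-space:
Δσ_z = 3P/(2πz²) · [1 + (r/z)²]^(−5/2)
r/z = 0/1.1 = 0; [1+(r/z)²]^(−5/2) = 1.
Δσ_z = 3×986/(2π×1.1²) × 1 = 389.07 × 1 = 389.1 kPa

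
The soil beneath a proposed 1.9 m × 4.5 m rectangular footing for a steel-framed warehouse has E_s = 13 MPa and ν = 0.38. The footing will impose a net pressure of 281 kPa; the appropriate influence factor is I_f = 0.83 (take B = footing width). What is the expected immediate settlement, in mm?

Immediate (elastic) settlement: S_e = q·B·(1−ν²)/E_s · I_f.
E_s = 13 MPa = 13000 kPa.
S_e = 281 × 1.9 × (1 − 0.38²) / 13000 × 0.83
    = 281 × 1.9 × 0.8556 / 13000 × 0.83
    = 0.02917 m = 29.17 mm

S_e ≈ 29.2 mm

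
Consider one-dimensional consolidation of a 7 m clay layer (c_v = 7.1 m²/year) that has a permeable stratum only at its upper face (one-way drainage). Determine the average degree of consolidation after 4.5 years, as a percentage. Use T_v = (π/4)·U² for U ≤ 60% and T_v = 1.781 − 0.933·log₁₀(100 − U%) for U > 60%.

U ≈ 83.8 %

Drainage path length: H_d = H = 7 m (single drainage).
T_v = c_v·t/H_d² = 7.1×4.5/7² = 0.65204.
T_v = 0.65204 corresponds to the U > 60% branch:
U = 1 − 10^((1.781 − T_v)/0.933)/100 = 0.8378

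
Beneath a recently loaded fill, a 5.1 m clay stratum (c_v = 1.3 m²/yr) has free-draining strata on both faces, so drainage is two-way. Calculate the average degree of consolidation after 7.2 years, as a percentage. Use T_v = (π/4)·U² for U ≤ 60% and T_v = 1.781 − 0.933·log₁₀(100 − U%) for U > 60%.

U ≈ 97.7 %

Drainage path length: H_d = H/2 = 2.55 m (double drainage).
T_v = c_v·t/H_d² = 1.3×7.2/2.55² = 1.4394.
T_v = 1.4394 corresponds to the U > 60% branch:
U = 1 − 10^((1.781 − T_v)/0.933)/100 = 0.9768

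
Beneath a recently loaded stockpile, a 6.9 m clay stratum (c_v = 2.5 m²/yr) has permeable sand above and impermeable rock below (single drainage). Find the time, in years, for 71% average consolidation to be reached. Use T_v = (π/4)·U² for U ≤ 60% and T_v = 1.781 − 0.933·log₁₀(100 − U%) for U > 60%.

Drainage path length: H_d = H = 6.9 m (single drainage).
U > 60%: T_v = 1.781 − 0.933·log₁₀(100 − 71) = 0.41658.
t = T_v·H_d²/c_v = 0.41658×6.9²/2.5 = 7.933 years.

t ≈ 7.93 years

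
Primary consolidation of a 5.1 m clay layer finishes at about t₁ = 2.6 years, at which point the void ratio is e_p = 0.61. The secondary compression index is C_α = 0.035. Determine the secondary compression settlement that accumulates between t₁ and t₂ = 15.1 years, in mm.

Secondary compression: S_s = C_α·H/(1+e_p)·log₁₀(t₂/t₁)
S_s = 0.035×5.1/(1+0.61)×log₁₀(15.1/2.6)
    = 0.1109 × 0.764 = 0.0847 m

S_s ≈ 84.7 mm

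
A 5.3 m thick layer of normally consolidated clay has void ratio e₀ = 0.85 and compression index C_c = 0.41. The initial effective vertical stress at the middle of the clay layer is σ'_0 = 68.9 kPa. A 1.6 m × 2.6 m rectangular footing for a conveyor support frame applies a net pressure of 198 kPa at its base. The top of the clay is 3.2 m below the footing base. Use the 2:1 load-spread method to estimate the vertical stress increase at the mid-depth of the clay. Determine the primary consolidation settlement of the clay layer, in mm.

S_c ≈ 88.7 mm

Mid-depth of clay below the footing base: z = 3.2 + 5.3/2 = 5.85 m.
Stress increase at mid-clay by the 2:1 spreading method:
Δσ = qBL/((B+z)(L+z)) = 198×1.6×2.6/((1.6+5.85)(2.6+5.85)) = 13.084 kPa
Final effective stress: σ'_f = σ'_0 + Δσ = 68.9 + 13.084 = 81.984 kPa.
Normally consolidated clay, so the full stress increment lies on the virgin compression line:
S_c = C_c·H/(1+e₀)·log₁₀(σ'_f/σ'_0) = 0.41×5.3/(1+0.85)×log₁₀(81.984/68.9)
    = 1.1746 × 0.07551 = 0.08869 m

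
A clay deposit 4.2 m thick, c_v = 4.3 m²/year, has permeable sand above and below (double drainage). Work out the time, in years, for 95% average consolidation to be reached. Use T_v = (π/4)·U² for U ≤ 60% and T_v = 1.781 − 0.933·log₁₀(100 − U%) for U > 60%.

t ≈ 1.16 years

Drainage path length: H_d = H/2 = 2.1 m (double drainage).
U > 60%: T_v = 1.781 − 0.933·log₁₀(100 − 95) = 1.1289.
t = T_v·H_d²/c_v = 1.1289×2.1²/4.3 = 1.158 years.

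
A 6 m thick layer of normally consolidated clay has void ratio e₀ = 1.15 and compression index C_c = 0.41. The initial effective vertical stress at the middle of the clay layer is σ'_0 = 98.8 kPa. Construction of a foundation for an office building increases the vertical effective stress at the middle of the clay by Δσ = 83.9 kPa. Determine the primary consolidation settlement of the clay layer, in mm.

S_c ≈ 305 mm

Final effective stress: σ'_f = σ'_0 + Δσ = 98.8 + 83.9 = 182.7 kPa.
Normally consolidated clay, so the full stress increment lies on the virgin compression line:
S_c = C_c·H/(1+e₀)·log₁₀(σ'_f/σ'_0) = 0.41×6/(1+1.15)×log₁₀(182.7/98.8)
    = 1.1442 × 0.26698 = 0.3055 m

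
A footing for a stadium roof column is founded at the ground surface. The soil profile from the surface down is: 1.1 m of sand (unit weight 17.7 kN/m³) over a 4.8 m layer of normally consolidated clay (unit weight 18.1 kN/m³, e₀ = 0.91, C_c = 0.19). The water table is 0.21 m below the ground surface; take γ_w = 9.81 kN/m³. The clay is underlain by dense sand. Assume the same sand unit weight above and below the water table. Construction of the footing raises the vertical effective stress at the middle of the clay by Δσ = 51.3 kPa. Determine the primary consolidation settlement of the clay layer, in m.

Mid-depth of clay below the ground surface: z = 1.1 + 4.8/2 = 3.5 m.
Total vertical stress at mid-clay: σ_v = 17.7×1.1 + 18.1×2.4 = 62.91 kPa.
Pore pressure: u = 9.81×(3.5 − 0.21) = 32.275 kPa.
Initial effective stress: σ'_0 = σ_v − u = 62.91 − 32.275 = 30.635 kPa.
Final effective stress: σ'_f = σ'_0 + Δσ = 30.635 + 51.3 = 81.935 kPa.
Normally consolidated clay, so the full stress increment lies on the virgin compression line:
S_c = C_c·H/(1+e₀)·log₁₀(σ'_f/σ'_0) = 0.19×4.8/(1+0.91)×log₁₀(81.935/30.635)
    = 0.47749 × 0.42725 = 0.204 m

S_c ≈ 0.204 m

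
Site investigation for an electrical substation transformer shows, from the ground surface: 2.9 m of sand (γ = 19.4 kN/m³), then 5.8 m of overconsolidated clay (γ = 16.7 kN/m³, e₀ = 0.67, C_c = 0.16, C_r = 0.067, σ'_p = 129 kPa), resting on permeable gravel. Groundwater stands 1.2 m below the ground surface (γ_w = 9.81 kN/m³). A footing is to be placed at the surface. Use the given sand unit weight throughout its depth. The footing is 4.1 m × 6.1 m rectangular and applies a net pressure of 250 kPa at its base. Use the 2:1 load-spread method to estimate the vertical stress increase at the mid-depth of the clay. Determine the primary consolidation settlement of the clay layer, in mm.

Mid-depth of clay below the ground surface: z = 2.9 + 5.8/2 = 5.8 m.
Total vertical stress at mid-clay: σ_v = 19.4×2.9 + 16.7×2.9 = 104.69 kPa.
Pore pressure: u = 9.81×(5.8 − 1.2) = 45.126 kPa.
Initial effective stress: σ'_0 = σ_v − u = 104.69 − 45.126 = 59.564 kPa.
Stress increase at mid-clay by the 2:1 spreading method:
Δσ = qBL/((B+z)(L+z)) = 250×4.1×6.1/((4.1+5.8)(6.1+5.8)) = 53.073 kPa
Final effective stress: σ'_f = 59.564 + 53.073 = 112.64 kPa.
σ'_f = 112.64 ≤ σ'_p = 129 kPa, so the clay remains overconsolidated and only the recompression index applies:
S_c = C_r·H/(1+e₀)·log₁₀(σ'_f/σ'_0) = 0.067×5.8/1.67×log₁₀(112.64/59.564)
    = 0.2327 × 0.27671 = 0.06439 m

S_c ≈ 64.4 mm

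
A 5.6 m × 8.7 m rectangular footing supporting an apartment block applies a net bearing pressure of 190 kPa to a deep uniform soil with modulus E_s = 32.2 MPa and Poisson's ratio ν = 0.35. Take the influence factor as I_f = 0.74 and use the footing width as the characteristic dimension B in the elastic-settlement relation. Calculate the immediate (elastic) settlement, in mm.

S_e ≈ 21.5 mm

Immediate (elastic) settlement: S_e = q·B·(1−ν²)/E_s · I_f.
E_s = 32.2 MPa = 32200 kPa.
S_e = 190 × 5.6 × (1 − 0.35²) / 32200 × 0.74
    = 190 × 5.6 × 0.8775 / 32200 × 0.74
    = 0.02146 m = 21.46 mm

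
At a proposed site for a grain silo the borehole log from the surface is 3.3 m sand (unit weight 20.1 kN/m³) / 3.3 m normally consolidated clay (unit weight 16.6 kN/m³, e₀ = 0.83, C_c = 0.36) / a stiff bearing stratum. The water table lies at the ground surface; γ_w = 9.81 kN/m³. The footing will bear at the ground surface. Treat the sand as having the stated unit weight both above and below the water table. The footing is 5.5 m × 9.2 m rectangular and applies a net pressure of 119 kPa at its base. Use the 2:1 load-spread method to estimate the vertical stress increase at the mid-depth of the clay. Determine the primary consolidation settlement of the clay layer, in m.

Mid-depth of clay below the ground surface: z = 3.3 + 3.3/2 = 4.95 m.
Total vertical stress at mid-clay: σ_v = 20.1×3.3 + 16.6×1.65 = 93.72 kPa.
Pore pressure: u = 9.81×(4.95 − 0) = 48.56 kPa.
Initial effective stress: σ'_0 = σ_v − u = 93.72 − 48.56 = 45.16 kPa.
Stress increase at mid-clay by the 2:1 spreading method:
Δσ = qBL/((B+z)(L+z)) = 119×5.5×9.2/((5.5+4.95)(9.2+4.95)) = 40.722 kPa
Final effective stress: σ'_f = σ'_0 + Δσ = 45.16 + 40.722 = 85.882 kPa.
Normally consolidated clay, so the full stress increment lies on the virgin compression line:
S_c = C_c·H/(1+e₀)·log₁₀(σ'_f/σ'_0) = 0.36×3.3/(1+0.83)×log₁₀(85.882/45.16)
    = 0.64918 × 0.27915 = 0.1812 m

S_c ≈ 0.181 m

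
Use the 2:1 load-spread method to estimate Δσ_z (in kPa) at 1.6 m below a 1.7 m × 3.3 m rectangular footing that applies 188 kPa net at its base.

By the 2:1 method the load spreads at 1 horizontal : 2 vertical, so at depth z the loaded area has grown by z in each plan dimension:
Δσ = qBL/((B+z)(L+z)) = 188×1.7×3.3/((1.7+1.6)(3.3+1.6)) = 65.224 kPa

Δσ_z ≈ 65.2 kPa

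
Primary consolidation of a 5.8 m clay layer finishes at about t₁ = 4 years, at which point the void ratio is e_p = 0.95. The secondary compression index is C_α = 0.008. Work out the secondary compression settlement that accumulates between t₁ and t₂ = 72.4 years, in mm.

Secondary compression: S_s = C_α·H/(1+e_p)·log₁₀(t₂/t₁)
S_s = 0.008×5.8/(1+0.95)×log₁₀(72.4/4)
    = 0.02379 × 1.258 = 0.02993 m

S_s ≈ 29.9 mm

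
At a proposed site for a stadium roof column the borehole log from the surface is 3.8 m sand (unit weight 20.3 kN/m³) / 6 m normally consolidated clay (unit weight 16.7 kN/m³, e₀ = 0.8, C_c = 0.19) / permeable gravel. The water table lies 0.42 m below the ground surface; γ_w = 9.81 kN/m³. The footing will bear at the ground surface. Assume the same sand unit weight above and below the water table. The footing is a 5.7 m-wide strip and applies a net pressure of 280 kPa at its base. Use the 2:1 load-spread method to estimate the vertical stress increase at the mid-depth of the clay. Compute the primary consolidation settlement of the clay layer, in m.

Mid-depth of clay below the ground surface: z = 3.8 + 6/2 = 6.8 m.
Total vertical stress at mid-clay: σ_v = 20.3×3.8 + 16.7×3 = 127.24 kPa.
Pore pressure: u = 9.81×(6.8 − 0.42) = 62.588 kPa.
Initial effective stress: σ'_0 = σ_v − u = 127.24 − 62.588 = 64.652 kPa.
Stress increase at mid-clay by the 2:1 spreading method:
Δσ = qB/(B+z) = 280×5.7/(5.7+6.8) = 127.68 kPa
Final effective stress: σ'_f = σ'_0 + Δσ = 64.652 + 127.68 = 192.33 kPa.
Normally consolidated clay, so the full stress increment lies on the virgin compression line:
S_c = C_c·H/(1+e₀)·log₁₀(σ'_f/σ'_0) = 0.19×6/(1+0.8)×log₁₀(192.33/64.652)
    = 0.63333 × 0.47347 = 0.2999 m

S_c ≈ 0.3 m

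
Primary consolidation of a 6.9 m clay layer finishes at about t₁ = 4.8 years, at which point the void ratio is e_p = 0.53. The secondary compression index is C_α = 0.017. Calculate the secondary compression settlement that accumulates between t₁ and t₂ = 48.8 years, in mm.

S_s ≈ 77.2 mm

Secondary compression: S_s = C_α·H/(1+e_p)·log₁₀(t₂/t₁)
S_s = 0.017×6.9/(1+0.53)×log₁₀(48.8/4.8)
    = 0.07667 × 1.007 = 0.07722 m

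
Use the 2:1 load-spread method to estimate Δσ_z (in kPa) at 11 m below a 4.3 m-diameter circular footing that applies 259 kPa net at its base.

By the 2:1 method the load spreads at 1 horizontal : 2 vertical, so at depth z the loaded area has grown by z in each plan dimension:
Δσ ≈ qD²/(D+z)² = 259×4.3²/(4.3+11)² = 20.458 kPa

Δσ_z ≈ 20.5 kPa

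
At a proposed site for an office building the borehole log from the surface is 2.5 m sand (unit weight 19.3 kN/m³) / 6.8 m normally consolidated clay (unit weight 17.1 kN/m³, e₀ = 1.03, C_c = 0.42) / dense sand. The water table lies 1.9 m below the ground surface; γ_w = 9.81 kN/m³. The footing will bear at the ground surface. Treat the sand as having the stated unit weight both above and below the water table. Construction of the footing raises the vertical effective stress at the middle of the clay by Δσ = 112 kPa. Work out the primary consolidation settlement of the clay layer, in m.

S_c ≈ 0.6 m

Mid-depth of clay below the ground surface: z = 2.5 + 6.8/2 = 5.9 m.
Total vertical stress at mid-clay: σ_v = 19.3×2.5 + 17.1×3.4 = 106.39 kPa.
Pore pressure: u = 9.81×(5.9 − 1.9) = 39.24 kPa.
Initial effective stress: σ'_0 = σ_v − u = 106.39 − 39.24 = 67.15 kPa.
Final effective stress: σ'_f = σ'_0 + Δσ = 67.15 + 112 = 179.15 kPa.
Normally consolidated clay, so the full stress increment lies on the virgin compression line:
S_c = C_c·H/(1+e₀)·log₁₀(σ'_f/σ'_0) = 0.42×6.8/(1+1.03)×log₁₀(179.15/67.15)
    = 1.4069 × 0.42617 = 0.5996 m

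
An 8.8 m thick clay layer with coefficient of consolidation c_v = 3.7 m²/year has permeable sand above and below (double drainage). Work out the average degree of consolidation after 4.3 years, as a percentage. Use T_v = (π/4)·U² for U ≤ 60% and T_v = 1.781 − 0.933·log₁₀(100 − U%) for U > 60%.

U ≈ 89.3 %

Drainage path length: H_d = H/2 = 4.4 m (double drainage).
T_v = c_v·t/H_d² = 3.7×4.3/4.4² = 0.8218.
T_v = 0.8218 corresponds to the U > 60% branch:
U = 1 − 10^((1.781 − T_v)/0.933)/100 = 0.8933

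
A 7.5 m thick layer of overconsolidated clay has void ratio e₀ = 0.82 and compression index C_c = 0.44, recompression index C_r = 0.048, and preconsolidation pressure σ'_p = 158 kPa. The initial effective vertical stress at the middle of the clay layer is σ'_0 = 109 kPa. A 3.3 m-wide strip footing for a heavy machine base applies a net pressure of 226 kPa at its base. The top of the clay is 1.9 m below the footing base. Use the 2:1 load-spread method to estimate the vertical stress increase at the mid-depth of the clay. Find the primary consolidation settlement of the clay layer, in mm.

S_c ≈ 187 mm

Mid-depth of clay below the footing base: z = 1.9 + 7.5/2 = 5.65 m.
Stress increase at mid-clay by the 2:1 spreading method:
Δσ = qB/(B+z) = 226×3.3/(3.3+5.65) = 83.33 kPa
Final effective stress: σ'_f = 109 + 83.33 = 192.33 kPa.
σ'_f = 192.33 > σ'_p = 158 kPa, so the stress path crosses the preconsolidation pressure — recompression up to σ'_p, then virgin compression beyond:
S_c = H/(1+e₀)·[C_r·log₁₀(σ'_p/σ'_0) + C_c·log₁₀(σ'_f/σ'_p)]
    = 7.5/1.82 × [0.048×log₁₀(158/109) + 0.44×log₁₀(192.33/158)]
    = 4.1209 × [0.0077391 + 0.037572] = 0.1867 m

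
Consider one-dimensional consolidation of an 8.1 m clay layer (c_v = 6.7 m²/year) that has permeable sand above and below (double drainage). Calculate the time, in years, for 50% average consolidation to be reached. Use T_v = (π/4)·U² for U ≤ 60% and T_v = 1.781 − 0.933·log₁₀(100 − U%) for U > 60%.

Drainage path length: H_d = H/2 = 4.05 m (double drainage).
U ≤ 60%: T_v = (π/4)·U² = (π/4)×0.5² = 0.19635.
t = T_v·H_d²/c_v = 0.19635×4.05²/6.7 = 0.4807 years.

t ≈ 0.481 years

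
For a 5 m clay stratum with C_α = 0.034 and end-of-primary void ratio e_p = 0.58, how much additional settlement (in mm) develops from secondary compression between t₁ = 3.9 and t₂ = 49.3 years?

S_s ≈ 119 mm

Secondary compression: S_s = C_α·H/(1+e_p)·log₁₀(t₂/t₁)
S_s = 0.034×5/(1+0.58)×log₁₀(49.3/3.9)
    = 0.1076 × 1.102 = 0.1185 m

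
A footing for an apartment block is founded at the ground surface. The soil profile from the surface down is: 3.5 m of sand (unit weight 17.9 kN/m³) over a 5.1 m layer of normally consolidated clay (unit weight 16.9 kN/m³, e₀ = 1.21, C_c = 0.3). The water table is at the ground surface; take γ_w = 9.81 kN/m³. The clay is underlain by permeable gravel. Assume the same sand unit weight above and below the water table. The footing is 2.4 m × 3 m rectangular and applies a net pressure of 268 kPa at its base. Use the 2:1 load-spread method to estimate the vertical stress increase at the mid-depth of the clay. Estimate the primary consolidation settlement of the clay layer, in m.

Mid-depth of clay below the ground surface: z = 3.5 + 5.1/2 = 6.05 m.
Total vertical stress at mid-clay: σ_v = 17.9×3.5 + 16.9×2.55 = 105.74 kPa.
Pore pressure: u = 9.81×(6.05 − 0) = 59.351 kPa.
Initial effective stress: σ'_0 = σ_v − u = 105.74 − 59.351 = 46.389 kPa.
Stress increase at mid-clay by the 2:1 spreading method:
Δσ = qBL/((B+z)(L+z)) = 268×2.4×3/((2.4+6.05)(3+6.05)) = 25.233 kPa
Final effective stress: σ'_f = σ'_0 + Δσ = 46.389 + 25.233 = 71.622 kPa.
Normally consolidated clay, so the full stress increment lies on the virgin compression line:
S_c = C_c·H/(1+e₀)·log₁₀(σ'_f/σ'_0) = 0.3×5.1/(1+1.21)×log₁₀(71.622/46.389)
    = 0.69231 × 0.18863 = 0.1306 m

S_c ≈ 0.131 m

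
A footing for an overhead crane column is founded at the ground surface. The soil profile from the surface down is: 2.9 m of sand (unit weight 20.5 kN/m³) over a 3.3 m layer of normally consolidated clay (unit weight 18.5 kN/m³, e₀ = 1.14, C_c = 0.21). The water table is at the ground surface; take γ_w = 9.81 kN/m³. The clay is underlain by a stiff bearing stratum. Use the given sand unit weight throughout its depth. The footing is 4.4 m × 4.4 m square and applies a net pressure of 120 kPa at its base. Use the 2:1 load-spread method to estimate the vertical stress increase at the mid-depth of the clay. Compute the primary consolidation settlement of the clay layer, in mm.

Mid-depth of clay below the ground surface: z = 2.9 + 3.3/2 = 4.55 m.
Total vertical stress at mid-clay: σ_v = 20.5×2.9 + 18.5×1.65 = 89.975 kPa.
Pore pressure: u = 9.81×(4.55 − 0) = 44.636 kPa.
Initial effective stress: σ'_0 = σ_v − u = 89.975 − 44.636 = 45.339 kPa.
Stress increase at mid-clay by the 2:1 spreading method:
Δσ = qBL/((B+z)(L+z)) = 120×4.4×4.4/((4.4+4.55)(4.4+4.55)) = 29.003 kPa
Final effective stress: σ'_f = σ'_0 + Δσ = 45.339 + 29.003 = 74.342 kPa.
Normally consolidated clay, so the full stress increment lies on the virgin compression line:
S_c = C_c·H/(1+e₀)·log₁₀(σ'_f/σ'_0) = 0.21×3.3/(1+1.14)×log₁₀(74.342/45.339)
    = 0.32383 × 0.21476 = 0.06955 m

S_c ≈ 69.5 mm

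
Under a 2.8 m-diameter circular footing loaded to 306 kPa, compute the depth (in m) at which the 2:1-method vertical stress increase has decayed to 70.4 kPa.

z ≈ 3.04 m

2:1 spreading — at depth z the loaded area has grown by z in each plan dimension:
qD²/(D+z)² = Δσ_z ⇒ z = D(√(q/Δσ_z) − 1) = 2.8×(√(306/70.4) − 1) = 3.038 m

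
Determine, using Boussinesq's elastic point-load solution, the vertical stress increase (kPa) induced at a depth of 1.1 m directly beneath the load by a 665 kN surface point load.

Boussinesq vertical stress below a point load on an elastic half-space:
Δσ_z = 3P/(2πz²) · [1 + (r/z)²]^(−5/2)
r/z = 0/1.1 = 0; [1+(r/z)²]^(−5/2) = 1.
Δσ_z = 3×665/(2π×1.1²) × 1 = 262.41 × 1 = 262.4 kPa

Δσ_z ≈ 262 kPa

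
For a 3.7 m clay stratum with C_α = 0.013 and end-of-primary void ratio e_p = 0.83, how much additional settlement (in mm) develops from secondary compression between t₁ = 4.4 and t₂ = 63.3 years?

S_s ≈ 30.4 mm

Secondary compression: S_s = C_α·H/(1+e_p)·log₁₀(t₂/t₁)
S_s = 0.013×3.7/(1+0.83)×log₁₀(63.3/4.4)
    = 0.02628 × 1.158 = 0.03044 m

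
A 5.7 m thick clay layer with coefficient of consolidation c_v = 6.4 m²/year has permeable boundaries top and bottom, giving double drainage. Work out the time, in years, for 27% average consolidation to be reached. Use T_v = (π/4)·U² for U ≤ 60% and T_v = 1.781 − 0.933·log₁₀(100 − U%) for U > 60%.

t ≈ 0.0727 years

Drainage path length: H_d = H/2 = 2.85 m (double drainage).
U ≤ 60%: T_v = (π/4)·U² = (π/4)×0.27² = 0.057256.
t = T_v·H_d²/c_v = 0.057256×2.85²/6.4 = 0.07267 years.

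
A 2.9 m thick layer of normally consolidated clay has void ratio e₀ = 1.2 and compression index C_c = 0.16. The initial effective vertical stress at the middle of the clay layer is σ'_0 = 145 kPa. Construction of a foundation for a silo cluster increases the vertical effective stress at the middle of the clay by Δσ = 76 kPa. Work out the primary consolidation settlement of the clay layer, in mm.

S_c ≈ 38.6 mm

Final effective stress: σ'_f = σ'_0 + Δσ = 145 + 76 = 221 kPa.
Normally consolidated clay, so the full stress increment lies on the virgin compression line:
S_c = C_c·H/(1+e₀)·log₁₀(σ'_f/σ'_0) = 0.16×2.9/(1+1.2)×log₁₀(221/145)
    = 0.21091 × 0.18302 = 0.0386 m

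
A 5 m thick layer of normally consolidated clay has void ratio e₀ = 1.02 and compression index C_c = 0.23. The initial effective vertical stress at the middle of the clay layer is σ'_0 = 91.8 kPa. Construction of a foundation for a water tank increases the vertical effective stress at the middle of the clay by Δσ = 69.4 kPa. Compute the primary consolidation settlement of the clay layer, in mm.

S_c ≈ 139 mm

Final effective stress: σ'_f = σ'_0 + Δσ = 91.8 + 69.4 = 161.2 kPa.
Normally consolidated clay, so the full stress increment lies on the virgin compression line:
S_c = C_c·H/(1+e₀)·log₁₀(σ'_f/σ'_0) = 0.23×5/(1+1.02)×log₁₀(161.2/91.8)
    = 0.56931 × 0.24452 = 0.1392 m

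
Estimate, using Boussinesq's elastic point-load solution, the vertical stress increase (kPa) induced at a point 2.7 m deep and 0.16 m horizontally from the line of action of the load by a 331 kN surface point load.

Δσ_z ≈ 21.5 kPa

Boussinesq vertical stress below a point load on an elastic half-space:
Δσ_z = 3P/(2πz²) · [1 + (r/z)²]^(−5/2)
r/z = 0.16/2.7 = 0.059259; [1+(r/z)²]^(−5/2) = 0.99127.
Δσ_z = 3×331/(2π×2.7²) × 0.99127 = 21.679 × 0.99127 = 21.49 kPa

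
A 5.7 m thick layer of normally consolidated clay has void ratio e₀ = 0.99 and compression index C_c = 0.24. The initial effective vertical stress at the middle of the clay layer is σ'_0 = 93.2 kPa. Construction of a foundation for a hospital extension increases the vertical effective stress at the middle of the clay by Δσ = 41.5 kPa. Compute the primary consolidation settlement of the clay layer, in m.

Final effective stress: σ'_f = σ'_0 + Δσ = 93.2 + 41.5 = 134.7 kPa.
Normally consolidated clay, so the full stress increment lies on the virgin compression line:
S_c = C_c·H/(1+e₀)·log₁₀(σ'_f/σ'_0) = 0.24×5.7/(1+0.99)×log₁₀(134.7/93.2)
    = 0.68744 × 0.15995 = 0.11 m

S_c ≈ 0.11 m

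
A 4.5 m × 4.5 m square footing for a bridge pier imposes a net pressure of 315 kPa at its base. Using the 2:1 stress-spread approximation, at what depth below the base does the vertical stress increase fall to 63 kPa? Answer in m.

z ≈ 5.56 m

2:1 spreading — at depth z the loaded area has grown by z in each plan dimension:
qB²/(B+z)² = Δσ_z ⇒ z = B(√(q/Δσ_z) − 1) = 4.5×(√(315/63) − 1) = 5.562 m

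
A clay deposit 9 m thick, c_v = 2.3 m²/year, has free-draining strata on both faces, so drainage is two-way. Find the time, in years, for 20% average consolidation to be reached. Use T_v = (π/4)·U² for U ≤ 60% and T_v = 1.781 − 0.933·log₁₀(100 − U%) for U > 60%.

t ≈ 0.277 years

Drainage path length: H_d = H/2 = 4.5 m (double drainage).
U ≤ 60%: T_v = (π/4)·U² = (π/4)×0.2² = 0.031416.
t = T_v·H_d²/c_v = 0.031416×4.5²/2.3 = 0.2766 years.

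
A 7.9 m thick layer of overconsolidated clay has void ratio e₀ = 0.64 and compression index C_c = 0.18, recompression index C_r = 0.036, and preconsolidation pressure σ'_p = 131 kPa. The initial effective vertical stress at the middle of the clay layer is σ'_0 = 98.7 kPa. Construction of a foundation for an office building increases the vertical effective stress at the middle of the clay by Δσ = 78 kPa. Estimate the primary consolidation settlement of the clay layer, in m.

Final effective stress: σ'_f = 98.7 + 78 = 176.7 kPa.
σ'_f = 176.7 > σ'_p = 131 kPa, so the stress path crosses the preconsolidation pressure — recompression up to σ'_p, then virgin compression beyond:
S_c = H/(1+e₀)·[C_r·log₁₀(σ'_p/σ'_0) + C_c·log₁₀(σ'_f/σ'_p)]
    = 7.9/1.64 × [0.036×log₁₀(131/98.7) + 0.18×log₁₀(176.7/131)]
    = 4.8171 × [0.0044263 + 0.023394] = 0.134 m

S_c ≈ 0.134 m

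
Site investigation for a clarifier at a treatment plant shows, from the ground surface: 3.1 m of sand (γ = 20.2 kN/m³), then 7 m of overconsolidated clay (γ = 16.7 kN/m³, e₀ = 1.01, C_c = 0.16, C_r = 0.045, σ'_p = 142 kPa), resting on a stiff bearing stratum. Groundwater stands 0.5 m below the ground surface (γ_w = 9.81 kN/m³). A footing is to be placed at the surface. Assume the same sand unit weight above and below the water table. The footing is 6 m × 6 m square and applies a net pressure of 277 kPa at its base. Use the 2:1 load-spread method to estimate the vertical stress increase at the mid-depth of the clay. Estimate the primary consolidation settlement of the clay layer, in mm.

S_c ≈ 48 mm

Mid-depth of clay below the ground surface: z = 3.1 + 7/2 = 6.6 m.
Total vertical stress at mid-clay: σ_v = 20.2×3.1 + 16.7×3.5 = 121.07 kPa.
Pore pressure: u = 9.81×(6.6 − 0.5) = 59.841 kPa.
Initial effective stress: σ'_0 = σ_v − u = 121.07 − 59.841 = 61.229 kPa.
Stress increase at mid-clay by the 2:1 spreading method:
Δσ = qBL/((B+z)(L+z)) = 277×6×6/((6+6.6)(6+6.6)) = 62.812 kPa
Final effective stress: σ'_f = 61.229 + 62.812 = 124.04 kPa.
σ'_f = 124.04 ≤ σ'_p = 142 kPa, so the clay remains overconsolidated and only the recompression index applies:
S_c = C_r·H/(1+e₀)·log₁₀(σ'_f/σ'_0) = 0.045×7/2.01×log₁₀(124.04/61.229)
    = 0.15672 × 0.3066 = 0.04805 m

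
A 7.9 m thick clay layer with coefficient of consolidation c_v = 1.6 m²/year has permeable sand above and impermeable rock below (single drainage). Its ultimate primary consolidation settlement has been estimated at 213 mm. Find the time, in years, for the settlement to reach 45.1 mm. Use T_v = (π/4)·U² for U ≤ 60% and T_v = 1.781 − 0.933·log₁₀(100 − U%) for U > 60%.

Drainage path length: H_d = H = 7.9 m (single drainage).
U = S(t)/S_ult = 45.1/213 = 0.2117.
U ≤ 60%: T_v = (π/4)·U² = (π/4)×0.21174² = 0.035211.
t = T_v·H_d²/c_v = 0.035211×7.9²/1.6 = 1.373 years.

t ≈ 1.37 years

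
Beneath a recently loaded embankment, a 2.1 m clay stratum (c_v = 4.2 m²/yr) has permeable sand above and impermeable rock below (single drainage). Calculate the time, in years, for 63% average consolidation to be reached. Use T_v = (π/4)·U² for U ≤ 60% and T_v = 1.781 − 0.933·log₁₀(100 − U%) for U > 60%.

Drainage path length: H_d = H = 2.1 m (single drainage).
U > 60%: T_v = 1.781 − 0.933·log₁₀(100 − 63) = 0.31787.
t = T_v·H_d²/c_v = 0.31787×2.1²/4.2 = 0.3338 years.

t ≈ 0.334 years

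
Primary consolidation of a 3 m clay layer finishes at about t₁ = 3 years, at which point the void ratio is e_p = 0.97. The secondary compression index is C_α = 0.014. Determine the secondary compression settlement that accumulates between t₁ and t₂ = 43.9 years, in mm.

Secondary compression: S_s = C_α·H/(1+e_p)·log₁₀(t₂/t₁)
S_s = 0.014×3/(1+0.97)×log₁₀(43.9/3)
    = 0.02132 × 1.165 = 0.02484 m

S_s ≈ 24.8 mm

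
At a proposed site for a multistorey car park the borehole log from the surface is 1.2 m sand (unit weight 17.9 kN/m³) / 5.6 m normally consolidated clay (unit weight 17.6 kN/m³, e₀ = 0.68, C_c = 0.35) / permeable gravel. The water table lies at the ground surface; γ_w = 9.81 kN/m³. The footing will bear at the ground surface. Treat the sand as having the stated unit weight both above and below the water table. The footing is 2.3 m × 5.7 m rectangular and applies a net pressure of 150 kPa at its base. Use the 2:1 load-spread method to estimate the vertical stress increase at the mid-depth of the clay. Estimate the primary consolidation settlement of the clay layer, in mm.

S_c ≈ 356 mm

Mid-depth of clay below the ground surface: z = 1.2 + 5.6/2 = 4 m.
Total vertical stress at mid-clay: σ_v = 17.9×1.2 + 17.6×2.8 = 70.76 kPa.
Pore pressure: u = 9.81×(4 − 0) = 39.24 kPa.
Initial effective stress: σ'_0 = σ_v − u = 70.76 − 39.24 = 31.52 kPa.
Stress increase at mid-clay by the 2:1 spreading method:
Δσ = qBL/((B+z)(L+z)) = 150×2.3×5.7/((2.3+4)(5.7+4)) = 32.18 kPa
Final effective stress: σ'_f = σ'_0 + Δσ = 31.52 + 32.18 = 63.7 kPa.
Normally consolidated clay, so the full stress increment lies on the virgin compression line:
S_c = C_c·H/(1+e₀)·log₁₀(σ'_f/σ'_0) = 0.35×5.6/(1+0.68)×log₁₀(63.7/31.52)
    = 1.1667 × 0.30555 = 0.3565 m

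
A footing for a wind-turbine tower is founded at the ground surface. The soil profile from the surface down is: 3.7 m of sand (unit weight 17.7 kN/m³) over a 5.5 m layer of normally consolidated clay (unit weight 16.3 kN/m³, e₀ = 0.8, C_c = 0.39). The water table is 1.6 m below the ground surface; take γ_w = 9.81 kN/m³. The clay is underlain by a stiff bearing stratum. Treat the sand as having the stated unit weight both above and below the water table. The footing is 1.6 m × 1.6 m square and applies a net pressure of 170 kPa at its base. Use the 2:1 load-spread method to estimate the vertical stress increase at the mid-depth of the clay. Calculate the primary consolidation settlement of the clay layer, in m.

S_c ≈ 0.0526 m

Mid-depth of clay below the ground surface: z = 3.7 + 5.5/2 = 6.45 m.
Total vertical stress at mid-clay: σ_v = 17.7×3.7 + 16.3×2.75 = 110.31 kPa.
Pore pressure: u = 9.81×(6.45 − 1.6) = 47.578 kPa.
Initial effective stress: σ'_0 = σ_v − u = 110.31 − 47.578 = 62.732 kPa.
Stress increase at mid-clay by the 2:1 spreading method:
Δσ = qBL/((B+z)(L+z)) = 170×1.6×1.6/((1.6+6.45)(1.6+6.45)) = 6.7158 kPa
Final effective stress: σ'_f = σ'_0 + Δσ = 62.732 + 6.7158 = 69.448 kPa.
Normally consolidated clay, so the full stress increment lies on the virgin compression line:
S_c = C_c·H/(1+e₀)·log₁₀(σ'_f/σ'_0) = 0.39×5.5/(1+0.8)×log₁₀(69.448/62.732)
    = 1.1917 × 0.044171 = 0.05264 m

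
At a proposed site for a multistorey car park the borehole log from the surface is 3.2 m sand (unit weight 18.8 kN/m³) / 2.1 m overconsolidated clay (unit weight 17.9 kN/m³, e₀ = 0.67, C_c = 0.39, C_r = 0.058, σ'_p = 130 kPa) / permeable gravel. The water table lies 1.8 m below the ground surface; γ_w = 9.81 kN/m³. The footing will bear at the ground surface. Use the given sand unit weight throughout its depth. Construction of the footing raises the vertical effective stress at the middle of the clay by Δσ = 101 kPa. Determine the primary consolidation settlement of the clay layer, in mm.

S_c ≈ 66 mm

Mid-depth of clay below the ground surface: z = 3.2 + 2.1/2 = 4.25 m.
Total vertical stress at mid-clay: σ_v = 18.8×3.2 + 17.9×1.05 = 78.955 kPa.
Pore pressure: u = 9.81×(4.25 − 1.8) = 24.035 kPa.
Initial effective stress: σ'_0 = σ_v − u = 78.955 − 24.035 = 54.92 kPa.
Final effective stress: σ'_f = 54.92 + 101 = 155.92 kPa.
σ'_f = 155.92 > σ'_p = 130 kPa, so the stress path crosses the preconsolidation pressure — recompression up to σ'_p, then virgin compression beyond:
S_c = H/(1+e₀)·[C_r·log₁₀(σ'_p/σ'_0) + C_c·log₁₀(σ'_f/σ'_p)]
    = 2.1/1.67 × [0.058×log₁₀(130/54.92) + 0.39×log₁₀(155.92/130)]
    = 1.2575 × [0.021704 + 0.030794] = 0.06602 m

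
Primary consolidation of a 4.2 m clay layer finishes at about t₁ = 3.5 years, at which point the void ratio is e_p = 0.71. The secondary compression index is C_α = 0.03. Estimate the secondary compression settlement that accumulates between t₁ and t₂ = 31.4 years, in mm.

Secondary compression: S_s = C_α·H/(1+e_p)·log₁₀(t₂/t₁)
S_s = 0.03×4.2/(1+0.71)×log₁₀(31.4/3.5)
    = 0.07368 × 0.9529 = 0.07021 m

S_s ≈ 70.2 mm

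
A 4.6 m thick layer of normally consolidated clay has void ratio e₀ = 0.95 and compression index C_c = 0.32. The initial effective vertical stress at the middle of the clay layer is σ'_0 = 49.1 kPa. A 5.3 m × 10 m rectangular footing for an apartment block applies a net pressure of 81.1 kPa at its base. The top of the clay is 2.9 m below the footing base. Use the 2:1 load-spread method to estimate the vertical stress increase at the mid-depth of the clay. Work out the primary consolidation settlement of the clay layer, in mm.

S_c ≈ 143 mm

Mid-depth of clay below the footing base: z = 2.9 + 4.6/2 = 5.2 m.
Stress increase at mid-clay by the 2:1 spreading method:
Δσ = qBL/((B+z)(L+z)) = 81.1×5.3×10/((5.3+5.2)(10+5.2)) = 26.932 kPa
Final effective stress: σ'_f = σ'_0 + Δσ = 49.1 + 26.932 = 76.032 kPa.
Normally consolidated clay, so the full stress increment lies on the virgin compression line:
S_c = C_c·H/(1+e₀)·log₁₀(σ'_f/σ'_0) = 0.32×4.6/(1+0.95)×log₁₀(76.032/49.1)
    = 0.75487 × 0.18991 = 0.1434 m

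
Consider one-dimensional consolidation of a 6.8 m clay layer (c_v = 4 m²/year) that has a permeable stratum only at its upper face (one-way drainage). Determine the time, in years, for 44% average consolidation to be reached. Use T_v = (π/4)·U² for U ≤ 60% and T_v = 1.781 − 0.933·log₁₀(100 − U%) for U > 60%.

t ≈ 1.76 years

Drainage path length: H_d = H = 6.8 m (single drainage).
U ≤ 60%: T_v = (π/4)·U² = (π/4)×0.44² = 0.15205.
t = T_v·H_d²/c_v = 0.15205×6.8²/4 = 1.758 years.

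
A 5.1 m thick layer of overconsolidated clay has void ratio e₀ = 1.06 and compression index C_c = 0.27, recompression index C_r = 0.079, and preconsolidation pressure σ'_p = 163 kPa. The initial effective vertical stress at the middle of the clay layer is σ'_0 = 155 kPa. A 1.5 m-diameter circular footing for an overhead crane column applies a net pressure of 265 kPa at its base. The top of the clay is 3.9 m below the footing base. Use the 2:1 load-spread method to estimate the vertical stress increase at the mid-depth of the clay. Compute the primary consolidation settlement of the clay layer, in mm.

S_c ≈ 6.81 mm

Mid-depth of clay below the footing base: z = 3.9 + 5.1/2 = 6.45 m.
Stress increase at mid-clay by the 2:1 spreading method:
Δσ ≈ qD²/(D+z)² = 265×1.5²/(1.5+6.45)² = 9.434 kPa
Final effective stress: σ'_f = 155 + 9.434 = 164.43 kPa.
σ'_f = 164.43 > σ'_p = 163 kPa, so the stress path crosses the preconsolidation pressure — recompression up to σ'_p, then virgin compression beyond:
S_c = H/(1+e₀)·[C_r·log₁₀(σ'_p/σ'_0) + C_c·log₁₀(σ'_f/σ'_p)]
    = 5.1/2.06 × [0.079×log₁₀(163/155) + 0.27×log₁₀(164.43/163)]
    = 2.4757 × [0.0017266 + 0.0010242] = 0.00681 m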